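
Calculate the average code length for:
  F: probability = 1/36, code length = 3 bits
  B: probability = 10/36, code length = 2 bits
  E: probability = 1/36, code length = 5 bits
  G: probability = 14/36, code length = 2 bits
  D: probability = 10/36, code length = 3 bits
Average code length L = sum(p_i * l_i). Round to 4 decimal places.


Weighted contributions p_i * l_i:
  F: (1/36) * 3 = 3/36
  B: (10/36) * 2 = 20/36
  E: (1/36) * 5 = 5/36
  G: (14/36) * 2 = 28/36
  D: (10/36) * 3 = 30/36
Sum = (3 + 20 + 5 + 28 + 30)/36 = 86/36

L = 86/36 = 2.3889 bits/symbol


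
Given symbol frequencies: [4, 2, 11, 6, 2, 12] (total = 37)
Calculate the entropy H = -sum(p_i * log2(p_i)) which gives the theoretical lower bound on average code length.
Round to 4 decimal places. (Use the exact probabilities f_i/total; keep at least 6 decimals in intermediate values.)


Per-symbol terms -p_i * log2(p_i) with p_i = f_i/37:
  p = 4/37 = 0.108108: log2(p) = -3.209453, -p*log2(p) = 0.346968
  p = 2/37 = 0.054054: log2(p) = -4.209453, -p*log2(p) = 0.227538
  p = 11/37 = 0.297297: log2(p) = -1.750022, -p*log2(p) = 0.520277
  p = 6/37 = 0.162162: log2(p) = -2.624491, -p*log2(p) = 0.425593
  p = 2/37 = 0.054054: log2(p) = -4.209453, -p*log2(p) = 0.227538
  p = 12/37 = 0.324324: log2(p) = -1.624491, -p*log2(p) = 0.526862
H = 0.346968 + 0.227538 + 0.520277 + 0.425593 + 0.227538 + 0.526862 = 2.274776

H = 2.2748 bits/symbol


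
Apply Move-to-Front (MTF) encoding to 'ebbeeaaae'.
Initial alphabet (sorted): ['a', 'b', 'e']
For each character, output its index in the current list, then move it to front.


MTF encoding:
'e': index 2 in ['a', 'b', 'e'] -> ['e', 'a', 'b']
'b': index 2 in ['e', 'a', 'b'] -> ['b', 'e', 'a']
'b': index 0 in ['b', 'e', 'a'] -> ['b', 'e', 'a']
'e': index 1 in ['b', 'e', 'a'] -> ['e', 'b', 'a']
'e': index 0 in ['e', 'b', 'a'] -> ['e', 'b', 'a']
'a': index 2 in ['e', 'b', 'a'] -> ['a', 'e', 'b']
'a': index 0 in ['a', 'e', 'b'] -> ['a', 'e', 'b']
'a': index 0 in ['a', 'e', 'b'] -> ['a', 'e', 'b']
'e': index 1 in ['a', 'e', 'b'] -> ['e', 'a', 'b']


Output: [2, 2, 0, 1, 0, 2, 0, 0, 1]


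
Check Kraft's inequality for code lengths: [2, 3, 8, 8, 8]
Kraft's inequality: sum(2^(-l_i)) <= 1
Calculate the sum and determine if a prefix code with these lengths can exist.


Sum = 2^(-2) + 2^(-3) + 2^(-8) + 2^(-8) + 2^(-8)
    = 0.25 + 0.125 + 0.00390625 + 0.00390625 + 0.00390625
    = 99/256 = 0.38671875
Since 0.38671875 <= 1, Kraft's inequality IS satisfied.
A prefix code with these lengths CAN exist.

Kraft sum = 0.38671875. Satisfied.


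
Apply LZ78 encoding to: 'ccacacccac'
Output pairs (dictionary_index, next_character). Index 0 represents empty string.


LZ78 encoding steps:
Dictionary: {0: ''}
Step 1: w='' (idx 0), next='c' -> output (0, 'c'), add 'c' as idx 1
Step 2: w='c' (idx 1), next='a' -> output (1, 'a'), add 'ca' as idx 2
Step 3: w='ca' (idx 2), next='c' -> output (2, 'c'), add 'cac' as idx 3
Step 4: w='c' (idx 1), next='c' -> output (1, 'c'), add 'cc' as idx 4
Step 5: w='' (idx 0), next='a' -> output (0, 'a'), add 'a' as idx 5
Step 6: w='c' (idx 1), end of input -> output (1, '')


Encoded: [(0, 'c'), (1, 'a'), (2, 'c'), (1, 'c'), (0, 'a'), (1, '')]


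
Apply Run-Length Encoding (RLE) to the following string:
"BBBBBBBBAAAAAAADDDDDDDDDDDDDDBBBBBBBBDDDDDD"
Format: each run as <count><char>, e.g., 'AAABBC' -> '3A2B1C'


Scanning runs left to right:
  i=0: run of 'B' x 8 -> '8B'
  i=8: run of 'A' x 7 -> '7A'
  i=15: run of 'D' x 14 -> '14D'
  i=29: run of 'B' x 8 -> '8B'
  i=37: run of 'D' x 6 -> '6D'

RLE = 8B7A14D8B6D


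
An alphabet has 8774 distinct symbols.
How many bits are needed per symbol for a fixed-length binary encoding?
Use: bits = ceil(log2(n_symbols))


log2(8774) = 13.099
Bracket: 2^13 = 8192 < 8774 <= 2^14 = 16384
So ceil(log2(8774)) = 14

bits = ceil(log2(8774)) = ceil(13.099) = 14 bits


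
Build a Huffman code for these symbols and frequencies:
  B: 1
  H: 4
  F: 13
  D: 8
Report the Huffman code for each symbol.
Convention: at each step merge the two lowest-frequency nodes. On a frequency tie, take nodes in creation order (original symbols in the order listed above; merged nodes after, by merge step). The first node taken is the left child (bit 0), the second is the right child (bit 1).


Huffman tree construction:
Step 1: Merge B(1) + H(4) = 5
Step 2: Merge (B+H)(5) + D(8) = 13
Step 3: Merge F(13) + ((B+H)+D)(13) = 26
Read each symbol's code off the tree from the root (left child = 0, right child = 1).

Codes:
  B: 100 (length 3)
  H: 101 (length 3)
  F: 0 (length 1)
  D: 11 (length 2)
Average code length: 44/26 = 1.6923 bits/symbol


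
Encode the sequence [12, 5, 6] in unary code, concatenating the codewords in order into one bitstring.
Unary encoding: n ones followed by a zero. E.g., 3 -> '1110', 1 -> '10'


Encode each number as n ones followed by a terminating 0:
  12 -> 1111111111110 (13 bits)
  5 -> 111110 (6 bits)
  6 -> 1111110 (7 bits)
Total length = 13 + 6 + 7 = 26 bits.

Unary([12, 5, 6]) = 11111111111101111101111110 (26 bits)


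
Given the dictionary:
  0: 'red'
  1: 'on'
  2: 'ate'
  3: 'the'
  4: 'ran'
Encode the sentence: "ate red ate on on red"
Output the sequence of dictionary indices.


Look up each word in the dictionary:
  'ate' -> 2
  'red' -> 0
  'ate' -> 2
  'on' -> 1
  'on' -> 1
  'red' -> 0

Encoded: [2, 0, 2, 1, 1, 0]


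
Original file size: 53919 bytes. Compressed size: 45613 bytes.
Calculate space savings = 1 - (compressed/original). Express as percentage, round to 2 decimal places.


ratio = compressed/original = 45613/53919 = 0.845954
savings = 1 - ratio = 1 - 0.845954 = 0.154046
as a percentage: 0.154046 * 100 = 15.4%

Space savings = 1 - 45613/53919 = 15.4%


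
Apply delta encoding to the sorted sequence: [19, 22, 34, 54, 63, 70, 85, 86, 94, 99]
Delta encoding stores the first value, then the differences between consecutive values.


First value: 19
Deltas:
  22 - 19 = 3
  34 - 22 = 12
  54 - 34 = 20
  63 - 54 = 9
  70 - 63 = 7
  85 - 70 = 15
  86 - 85 = 1
  94 - 86 = 8
  99 - 94 = 5


Delta encoded: [19, 3, 12, 20, 9, 7, 15, 1, 8, 5]


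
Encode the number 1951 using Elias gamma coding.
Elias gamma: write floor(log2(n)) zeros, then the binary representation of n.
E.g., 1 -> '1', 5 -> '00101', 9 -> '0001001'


num_bits = floor(log2(1951)) + 1 = 11
leading_zeros = num_bits - 1 = 10
binary(1951) = 11110011111

Elias gamma(1951) = '0000000000' + '11110011111' = 000000000011110011111 (21 bits)


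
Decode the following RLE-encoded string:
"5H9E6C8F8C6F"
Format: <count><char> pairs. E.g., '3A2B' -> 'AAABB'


Expanding each <count><char> pair:
  5H -> 'HHHHH'
  9E -> 'EEEEEEEEE'
  6C -> 'CCCCCC'
  8F -> 'FFFFFFFF'
  8C -> 'CCCCCCCC'
  6F -> 'FFFFFF'

Decoded = HHHHHEEEEEEEEECCCCCCFFFFFFFFCCCCCCCCFFFFFF


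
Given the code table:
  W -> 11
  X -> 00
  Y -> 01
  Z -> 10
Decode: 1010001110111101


Decoding:
10 -> Z
10 -> Z
00 -> X
11 -> W
10 -> Z
11 -> W
11 -> W
01 -> Y


Result: ZZXWZWWY


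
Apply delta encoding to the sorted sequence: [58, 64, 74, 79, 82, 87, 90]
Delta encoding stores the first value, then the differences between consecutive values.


First value: 58
Deltas:
  64 - 58 = 6
  74 - 64 = 10
  79 - 74 = 5
  82 - 79 = 3
  87 - 82 = 5
  90 - 87 = 3


Delta encoded: [58, 6, 10, 5, 3, 5, 3]


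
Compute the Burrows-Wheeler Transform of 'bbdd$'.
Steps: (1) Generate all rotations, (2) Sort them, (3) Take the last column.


Rotations (sorted):
  0: $bbdd -> last char: d
  1: bbdd$ -> last char: $
  2: bdd$b -> last char: b
  3: d$bbd -> last char: d
  4: dd$bb -> last char: b


BWT = d$bdb


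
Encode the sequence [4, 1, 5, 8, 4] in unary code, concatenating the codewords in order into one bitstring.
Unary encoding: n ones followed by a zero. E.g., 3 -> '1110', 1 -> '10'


Encode each number as n ones followed by a terminating 0:
  4 -> 11110 (5 bits)
  1 -> 10 (2 bits)
  5 -> 111110 (6 bits)
  8 -> 111111110 (9 bits)
  4 -> 11110 (5 bits)
Total length = 5 + 2 + 6 + 9 + 5 = 27 bits.

Unary([4, 1, 5, 8, 4]) = 111101011111011111111011110 (27 bits)


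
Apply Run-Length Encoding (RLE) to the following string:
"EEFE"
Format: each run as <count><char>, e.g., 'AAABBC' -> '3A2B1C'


Scanning runs left to right:
  i=0: run of 'E' x 2 -> '2E'
  i=2: run of 'F' x 1 -> '1F'
  i=3: run of 'E' x 1 -> '1E'

RLE = 2E1F1E


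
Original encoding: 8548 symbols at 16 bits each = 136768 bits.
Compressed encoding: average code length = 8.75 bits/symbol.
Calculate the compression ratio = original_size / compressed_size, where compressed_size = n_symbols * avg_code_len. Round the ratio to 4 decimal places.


original_size = n_symbols * orig_bits = 8548 * 16 = 136768 bits
compressed_size = n_symbols * avg_code_len = 8548 * 8.75 = 74795.0 bits
ratio = original_size / compressed_size = 136768 / 74795.0 = 1.8286

Compression ratio = 1.8286


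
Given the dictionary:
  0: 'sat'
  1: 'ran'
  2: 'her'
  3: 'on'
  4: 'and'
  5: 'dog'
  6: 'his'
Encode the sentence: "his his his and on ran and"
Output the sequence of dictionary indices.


Look up each word in the dictionary:
  'his' -> 6
  'his' -> 6
  'his' -> 6
  'and' -> 4
  'on' -> 3
  'ran' -> 1
  'and' -> 4

Encoded: [6, 6, 6, 4, 3, 1, 4]


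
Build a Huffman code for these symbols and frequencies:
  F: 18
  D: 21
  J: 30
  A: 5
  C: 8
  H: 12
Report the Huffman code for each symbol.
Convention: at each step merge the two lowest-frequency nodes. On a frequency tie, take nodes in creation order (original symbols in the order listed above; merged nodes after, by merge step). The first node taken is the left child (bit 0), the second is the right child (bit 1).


Huffman tree construction:
Step 1: Merge A(5) + C(8) = 13
Step 2: Merge H(12) + (A+C)(13) = 25
Step 3: Merge F(18) + D(21) = 39
Step 4: Merge (H+(A+C))(25) + J(30) = 55
Step 5: Merge (F+D)(39) + ((H+(A+C))+J)(55) = 94
Read each symbol's code off the tree from the root (left child = 0, right child = 1).

Codes:
  F: 00 (length 2)
  D: 01 (length 2)
  J: 11 (length 2)
  A: 1010 (length 4)
  C: 1011 (length 4)
  H: 100 (length 3)
Average code length: 226/94 = 2.4043 bits/symbol


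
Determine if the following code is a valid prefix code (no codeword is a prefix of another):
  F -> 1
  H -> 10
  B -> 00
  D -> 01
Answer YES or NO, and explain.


Checking each pair (does one codeword prefix another?):
  F='1' vs H='10': prefix -- VIOLATION

NO -- this is NOT a valid prefix code. F (1) is a prefix of H (10).


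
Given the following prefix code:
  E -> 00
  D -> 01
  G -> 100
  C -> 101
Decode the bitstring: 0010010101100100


Decoding step by step:
Bits 00 -> E
Bits 100 -> G
Bits 101 -> C
Bits 01 -> D
Bits 100 -> G
Bits 100 -> G


Decoded message: EGCDGG


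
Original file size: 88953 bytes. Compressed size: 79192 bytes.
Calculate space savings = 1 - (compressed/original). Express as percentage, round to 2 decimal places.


ratio = compressed/original = 79192/88953 = 0.890268
savings = 1 - ratio = 1 - 0.890268 = 0.109732
as a percentage: 0.109732 * 100 = 10.97%

Space savings = 1 - 79192/88953 = 10.97%


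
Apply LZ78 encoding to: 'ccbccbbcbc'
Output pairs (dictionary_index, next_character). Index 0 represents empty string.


LZ78 encoding steps:
Dictionary: {0: ''}
Step 1: w='' (idx 0), next='c' -> output (0, 'c'), add 'c' as idx 1
Step 2: w='c' (idx 1), next='b' -> output (1, 'b'), add 'cb' as idx 2
Step 3: w='c' (idx 1), next='c' -> output (1, 'c'), add 'cc' as idx 3
Step 4: w='' (idx 0), next='b' -> output (0, 'b'), add 'b' as idx 4
Step 5: w='b' (idx 4), next='c' -> output (4, 'c'), add 'bc' as idx 5
Step 6: w='bc' (idx 5), end of input -> output (5, '')


Encoded: [(0, 'c'), (1, 'b'), (1, 'c'), (0, 'b'), (4, 'c'), (5, '')]


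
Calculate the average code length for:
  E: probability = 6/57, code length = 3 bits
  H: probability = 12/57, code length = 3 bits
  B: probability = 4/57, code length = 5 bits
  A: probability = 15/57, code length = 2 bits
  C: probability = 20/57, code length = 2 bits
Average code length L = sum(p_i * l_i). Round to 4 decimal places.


Weighted contributions p_i * l_i:
  E: (6/57) * 3 = 18/57
  H: (12/57) * 3 = 36/57
  B: (4/57) * 5 = 20/57
  A: (15/57) * 2 = 30/57
  C: (20/57) * 2 = 40/57
Sum = (18 + 36 + 20 + 30 + 40)/57 = 144/57

L = 144/57 = 2.5263 bits/symbol


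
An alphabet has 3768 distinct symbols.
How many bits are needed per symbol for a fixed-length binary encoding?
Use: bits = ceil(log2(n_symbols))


log2(3768) = 11.8796
Bracket: 2^11 = 2048 < 3768 <= 2^12 = 4096
So ceil(log2(3768)) = 12

bits = ceil(log2(3768)) = ceil(11.8796) = 12 bits


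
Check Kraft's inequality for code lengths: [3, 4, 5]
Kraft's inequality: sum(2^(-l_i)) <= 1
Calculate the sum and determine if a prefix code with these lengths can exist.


Sum = 2^(-3) + 2^(-4) + 2^(-5)
    = 0.125 + 0.0625 + 0.03125
    = 7/32 = 0.21875
Since 0.21875 <= 1, Kraft's inequality IS satisfied.
A prefix code with these lengths CAN exist.

Kraft sum = 0.21875. Satisfied.


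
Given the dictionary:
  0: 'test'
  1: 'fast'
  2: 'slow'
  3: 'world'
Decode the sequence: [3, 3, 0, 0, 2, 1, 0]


Look up each index in the dictionary:
  3 -> 'world'
  3 -> 'world'
  0 -> 'test'
  0 -> 'test'
  2 -> 'slow'
  1 -> 'fast'
  0 -> 'test'

Decoded: "world world test test slow fast test"


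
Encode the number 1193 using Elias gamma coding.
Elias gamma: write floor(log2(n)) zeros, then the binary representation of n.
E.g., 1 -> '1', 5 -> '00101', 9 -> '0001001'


num_bits = floor(log2(1193)) + 1 = 11
leading_zeros = num_bits - 1 = 10
binary(1193) = 10010101001

Elias gamma(1193) = '0000000000' + '10010101001' = 000000000010010101001 (21 bits)


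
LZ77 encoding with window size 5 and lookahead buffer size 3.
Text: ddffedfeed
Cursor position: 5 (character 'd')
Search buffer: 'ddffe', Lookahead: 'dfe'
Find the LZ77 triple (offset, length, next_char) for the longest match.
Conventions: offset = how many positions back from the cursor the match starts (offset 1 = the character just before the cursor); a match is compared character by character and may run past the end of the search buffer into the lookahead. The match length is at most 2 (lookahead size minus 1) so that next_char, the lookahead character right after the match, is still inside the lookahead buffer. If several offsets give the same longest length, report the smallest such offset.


Try each offset into the search buffer:
  offset=1 (pos 4, char 'e'): match length 0
  offset=2 (pos 3, char 'f'): match length 0
  offset=3 (pos 2, char 'f'): match length 0
  offset=4 (pos 1, char 'd'): match length 2
  offset=5 (pos 0, char 'd'): match length 1
Longest match has length 2 at offset 4.
next_char = character at position 5 + 2 = 7 -> 'e'

Best match: offset=4, length=2 (matching 'df' starting at position 1)
LZ77 triple: (4, 2, 'e')


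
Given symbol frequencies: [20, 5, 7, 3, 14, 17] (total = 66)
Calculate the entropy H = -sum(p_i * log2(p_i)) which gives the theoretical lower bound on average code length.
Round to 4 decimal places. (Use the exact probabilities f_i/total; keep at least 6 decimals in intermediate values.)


Per-symbol terms -p_i * log2(p_i) with p_i = f_i/66:
  p = 20/66 = 0.303030: log2(p) = -1.722466, -p*log2(p) = 0.521959
  p = 5/66 = 0.075758: log2(p) = -3.722466, -p*log2(p) = 0.282005
  p = 7/66 = 0.106061: log2(p) = -3.237039, -p*log2(p) = 0.343322
  p = 3/66 = 0.045455: log2(p) = -4.459432, -p*log2(p) = 0.202701
  p = 14/66 = 0.212121: log2(p) = -2.237039, -p*log2(p) = 0.474523
  p = 17/66 = 0.257576: log2(p) = -1.956931, -p*log2(p) = 0.504058
H = 0.521959 + 0.282005 + 0.343322 + 0.202701 + 0.474523 + 0.504058 = 2.328568

H = 2.3286 bits/symbol


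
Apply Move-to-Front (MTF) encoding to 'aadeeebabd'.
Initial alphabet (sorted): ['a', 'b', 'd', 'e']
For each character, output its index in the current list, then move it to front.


MTF encoding:
'a': index 0 in ['a', 'b', 'd', 'e'] -> ['a', 'b', 'd', 'e']
'a': index 0 in ['a', 'b', 'd', 'e'] -> ['a', 'b', 'd', 'e']
'd': index 2 in ['a', 'b', 'd', 'e'] -> ['d', 'a', 'b', 'e']
'e': index 3 in ['d', 'a', 'b', 'e'] -> ['e', 'd', 'a', 'b']
'e': index 0 in ['e', 'd', 'a', 'b'] -> ['e', 'd', 'a', 'b']
'e': index 0 in ['e', 'd', 'a', 'b'] -> ['e', 'd', 'a', 'b']
'b': index 3 in ['e', 'd', 'a', 'b'] -> ['b', 'e', 'd', 'a']
'a': index 3 in ['b', 'e', 'd', 'a'] -> ['a', 'b', 'e', 'd']
'b': index 1 in ['a', 'b', 'e', 'd'] -> ['b', 'a', 'e', 'd']
'd': index 3 in ['b', 'a', 'e', 'd'] -> ['d', 'b', 'a', 'e']


Output: [0, 0, 2, 3, 0, 0, 3, 3, 1, 3]


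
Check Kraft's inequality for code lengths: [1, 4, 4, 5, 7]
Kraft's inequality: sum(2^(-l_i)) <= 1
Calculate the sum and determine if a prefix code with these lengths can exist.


Sum = 2^(-1) + 2^(-4) + 2^(-4) + 2^(-5) + 2^(-7)
    = 0.5 + 0.0625 + 0.0625 + 0.03125 + 0.0078125
    = 85/128 = 0.6640625
Since 0.6640625 <= 1, Kraft's inequality IS satisfied.
A prefix code with these lengths CAN exist.

Kraft sum = 0.6640625. Satisfied.


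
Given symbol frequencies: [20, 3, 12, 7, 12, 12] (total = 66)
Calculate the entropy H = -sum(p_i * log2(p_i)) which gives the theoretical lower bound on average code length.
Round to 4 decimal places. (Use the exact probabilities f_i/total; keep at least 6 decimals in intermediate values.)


Per-symbol terms -p_i * log2(p_i) with p_i = f_i/66:
  p = 20/66 = 0.303030: log2(p) = -1.722466, -p*log2(p) = 0.521959
  p = 3/66 = 0.045455: log2(p) = -4.459432, -p*log2(p) = 0.202701
  p = 12/66 = 0.181818: log2(p) = -2.459432, -p*log2(p) = 0.447169
  p = 7/66 = 0.106061: log2(p) = -3.237039, -p*log2(p) = 0.343322
  p = 12/66 = 0.181818: log2(p) = -2.459432, -p*log2(p) = 0.447169
  p = 12/66 = 0.181818: log2(p) = -2.459432, -p*log2(p) = 0.447169
H = 0.521959 + 0.202701 + 0.447169 + 0.343322 + 0.447169 + 0.447169 = 2.409489

H = 2.4095 bits/symbol


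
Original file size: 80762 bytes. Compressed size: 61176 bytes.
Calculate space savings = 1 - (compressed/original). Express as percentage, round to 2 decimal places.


ratio = compressed/original = 61176/80762 = 0.757485
savings = 1 - ratio = 1 - 0.757485 = 0.242515
as a percentage: 0.242515 * 100 = 24.25%

Space savings = 1 - 61176/80762 = 24.25%


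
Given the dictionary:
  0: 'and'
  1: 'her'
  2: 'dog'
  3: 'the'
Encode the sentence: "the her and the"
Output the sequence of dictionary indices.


Look up each word in the dictionary:
  'the' -> 3
  'her' -> 1
  'and' -> 0
  'the' -> 3

Encoded: [3, 1, 0, 3]


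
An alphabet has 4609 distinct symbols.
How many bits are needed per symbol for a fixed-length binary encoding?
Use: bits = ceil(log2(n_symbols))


log2(4609) = 12.1702
Bracket: 2^12 = 4096 < 4609 <= 2^13 = 8192
So ceil(log2(4609)) = 13

bits = ceil(log2(4609)) = ceil(12.1702) = 13 bits


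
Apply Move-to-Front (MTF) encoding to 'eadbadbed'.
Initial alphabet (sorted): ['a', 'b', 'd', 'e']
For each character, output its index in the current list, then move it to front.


MTF encoding:
'e': index 3 in ['a', 'b', 'd', 'e'] -> ['e', 'a', 'b', 'd']
'a': index 1 in ['e', 'a', 'b', 'd'] -> ['a', 'e', 'b', 'd']
'd': index 3 in ['a', 'e', 'b', 'd'] -> ['d', 'a', 'e', 'b']
'b': index 3 in ['d', 'a', 'e', 'b'] -> ['b', 'd', 'a', 'e']
'a': index 2 in ['b', 'd', 'a', 'e'] -> ['a', 'b', 'd', 'e']
'd': index 2 in ['a', 'b', 'd', 'e'] -> ['d', 'a', 'b', 'e']
'b': index 2 in ['d', 'a', 'b', 'e'] -> ['b', 'd', 'a', 'e']
'e': index 3 in ['b', 'd', 'a', 'e'] -> ['e', 'b', 'd', 'a']
'd': index 2 in ['e', 'b', 'd', 'a'] -> ['d', 'e', 'b', 'a']


Output: [3, 1, 3, 3, 2, 2, 2, 3, 2]


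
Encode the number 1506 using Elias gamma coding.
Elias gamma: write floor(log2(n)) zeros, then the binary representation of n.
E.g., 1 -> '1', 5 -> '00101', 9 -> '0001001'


num_bits = floor(log2(1506)) + 1 = 11
leading_zeros = num_bits - 1 = 10
binary(1506) = 10111100010

Elias gamma(1506) = '0000000000' + '10111100010' = 000000000010111100010 (21 bits)


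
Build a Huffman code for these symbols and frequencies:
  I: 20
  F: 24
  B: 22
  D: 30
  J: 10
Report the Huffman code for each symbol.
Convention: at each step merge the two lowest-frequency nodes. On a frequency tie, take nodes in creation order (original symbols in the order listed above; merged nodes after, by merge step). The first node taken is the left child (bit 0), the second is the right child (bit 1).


Huffman tree construction:
Step 1: Merge J(10) + I(20) = 30
Step 2: Merge B(22) + F(24) = 46
Step 3: Merge D(30) + (J+I)(30) = 60
Step 4: Merge (B+F)(46) + (D+(J+I))(60) = 106
Read each symbol's code off the tree from the root (left child = 0, right child = 1).

Codes:
  I: 111 (length 3)
  F: 01 (length 2)
  B: 00 (length 2)
  D: 10 (length 2)
  J: 110 (length 3)
Average code length: 242/106 = 2.2830 bits/symbol


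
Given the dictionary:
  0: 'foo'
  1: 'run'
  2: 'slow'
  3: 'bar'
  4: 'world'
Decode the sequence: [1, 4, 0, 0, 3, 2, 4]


Look up each index in the dictionary:
  1 -> 'run'
  4 -> 'world'
  0 -> 'foo'
  0 -> 'foo'
  3 -> 'bar'
  2 -> 'slow'
  4 -> 'world'

Decoded: "run world foo foo bar slow world"


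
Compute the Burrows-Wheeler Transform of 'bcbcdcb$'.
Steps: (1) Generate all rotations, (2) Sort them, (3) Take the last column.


Rotations (sorted):
  0: $bcbcdcb -> last char: b
  1: b$bcbcdc -> last char: c
  2: bcbcdcb$ -> last char: $
  3: bcdcb$bc -> last char: c
  4: cb$bcbcd -> last char: d
  5: cbcdcb$b -> last char: b
  6: cdcb$bcb -> last char: b
  7: dcb$bcbc -> last char: c


BWT = bc$cdbbc


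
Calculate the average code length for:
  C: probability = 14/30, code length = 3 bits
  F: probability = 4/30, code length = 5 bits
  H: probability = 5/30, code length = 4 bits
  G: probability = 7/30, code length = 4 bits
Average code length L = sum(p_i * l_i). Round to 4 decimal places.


Weighted contributions p_i * l_i:
  C: (14/30) * 3 = 42/30
  F: (4/30) * 5 = 20/30
  H: (5/30) * 4 = 20/30
  G: (7/30) * 4 = 28/30
Sum = (42 + 20 + 20 + 28)/30 = 110/30

L = 110/30 = 3.6667 bits/symbol


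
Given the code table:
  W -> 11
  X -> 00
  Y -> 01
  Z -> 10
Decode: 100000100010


Decoding:
10 -> Z
00 -> X
00 -> X
10 -> Z
00 -> X
10 -> Z


Result: ZXXZXZ


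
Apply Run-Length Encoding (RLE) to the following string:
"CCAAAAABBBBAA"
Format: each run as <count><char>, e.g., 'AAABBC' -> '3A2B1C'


Scanning runs left to right:
  i=0: run of 'C' x 2 -> '2C'
  i=2: run of 'A' x 5 -> '5A'
  i=7: run of 'B' x 4 -> '4B'
  i=11: run of 'A' x 2 -> '2A'

RLE = 2C5A4B2A


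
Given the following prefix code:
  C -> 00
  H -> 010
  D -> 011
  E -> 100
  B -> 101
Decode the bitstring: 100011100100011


Decoding step by step:
Bits 100 -> E
Bits 011 -> D
Bits 100 -> E
Bits 100 -> E
Bits 011 -> D


Decoded message: EDEED


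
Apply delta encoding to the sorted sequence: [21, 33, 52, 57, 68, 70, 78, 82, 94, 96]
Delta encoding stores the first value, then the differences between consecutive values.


First value: 21
Deltas:
  33 - 21 = 12
  52 - 33 = 19
  57 - 52 = 5
  68 - 57 = 11
  70 - 68 = 2
  78 - 70 = 8
  82 - 78 = 4
  94 - 82 = 12
  96 - 94 = 2


Delta encoded: [21, 12, 19, 5, 11, 2, 8, 4, 12, 2]


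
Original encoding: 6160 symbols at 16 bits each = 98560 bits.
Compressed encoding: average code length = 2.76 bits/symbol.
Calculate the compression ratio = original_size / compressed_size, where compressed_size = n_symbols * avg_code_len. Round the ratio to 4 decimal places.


original_size = n_symbols * orig_bits = 6160 * 16 = 98560 bits
compressed_size = n_symbols * avg_code_len = 6160 * 2.76 = 17001.6 bits
ratio = original_size / compressed_size = 98560 / 17001.6 = 5.7971

Compression ratio = 5.7971


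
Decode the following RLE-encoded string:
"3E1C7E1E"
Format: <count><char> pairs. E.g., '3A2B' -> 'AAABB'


Expanding each <count><char> pair:
  3E -> 'EEE'
  1C -> 'C'
  7E -> 'EEEEEEE'
  1E -> 'E'

Decoded = EEECEEEEEEEE


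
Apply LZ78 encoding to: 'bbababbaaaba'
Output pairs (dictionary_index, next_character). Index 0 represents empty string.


LZ78 encoding steps:
Dictionary: {0: ''}
Step 1: w='' (idx 0), next='b' -> output (0, 'b'), add 'b' as idx 1
Step 2: w='b' (idx 1), next='a' -> output (1, 'a'), add 'ba' as idx 2
Step 3: w='ba' (idx 2), next='b' -> output (2, 'b'), add 'bab' as idx 3
Step 4: w='ba' (idx 2), next='a' -> output (2, 'a'), add 'baa' as idx 4
Step 5: w='' (idx 0), next='a' -> output (0, 'a'), add 'a' as idx 5
Step 6: w='ba' (idx 2), end of input -> output (2, '')


Encoded: [(0, 'b'), (1, 'a'), (2, 'b'), (2, 'a'), (0, 'a'), (2, '')]


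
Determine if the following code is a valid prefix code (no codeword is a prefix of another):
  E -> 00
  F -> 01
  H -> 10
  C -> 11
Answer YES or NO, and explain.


Checking each pair (does one codeword prefix another?):
  E='00' vs F='01': no prefix
  E='00' vs H='10': no prefix
  E='00' vs C='11': no prefix
  F='01' vs E='00': no prefix
  F='01' vs H='10': no prefix
  F='01' vs C='11': no prefix
  H='10' vs E='00': no prefix
  H='10' vs F='01': no prefix
  H='10' vs C='11': no prefix
  C='11' vs E='00': no prefix
  C='11' vs F='01': no prefix
  C='11' vs H='10': no prefix
No violation found over all pairs.

YES -- this is a valid prefix code. No codeword is a prefix of any other codeword.


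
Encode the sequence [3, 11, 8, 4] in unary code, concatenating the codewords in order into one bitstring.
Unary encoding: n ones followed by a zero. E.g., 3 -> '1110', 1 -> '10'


Encode each number as n ones followed by a terminating 0:
  3 -> 1110 (4 bits)
  11 -> 111111111110 (12 bits)
  8 -> 111111110 (9 bits)
  4 -> 11110 (5 bits)
Total length = 4 + 12 + 9 + 5 = 30 bits.

Unary([3, 11, 8, 4]) = 111011111111111011111111011110 (30 bits)


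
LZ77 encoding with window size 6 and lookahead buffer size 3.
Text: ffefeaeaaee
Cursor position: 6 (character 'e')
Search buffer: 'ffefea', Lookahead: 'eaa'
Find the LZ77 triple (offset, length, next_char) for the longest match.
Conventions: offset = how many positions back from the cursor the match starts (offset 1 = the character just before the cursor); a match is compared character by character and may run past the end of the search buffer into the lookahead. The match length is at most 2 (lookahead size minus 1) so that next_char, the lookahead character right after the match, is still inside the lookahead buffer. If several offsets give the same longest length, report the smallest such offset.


Try each offset into the search buffer:
  offset=1 (pos 5, char 'a'): match length 0
  offset=2 (pos 4, char 'e'): match length 2
  offset=3 (pos 3, char 'f'): match length 0
  offset=4 (pos 2, char 'e'): match length 1
  offset=5 (pos 1, char 'f'): match length 0
  offset=6 (pos 0, char 'f'): match length 0
Longest match has length 2 at offset 2.
next_char = character at position 6 + 2 = 8 -> 'a'

Best match: offset=2, length=2 (matching 'ea' starting at position 4)
LZ77 triple: (2, 2, 'a')


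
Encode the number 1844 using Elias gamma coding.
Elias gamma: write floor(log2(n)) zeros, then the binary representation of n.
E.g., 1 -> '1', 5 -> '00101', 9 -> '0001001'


num_bits = floor(log2(1844)) + 1 = 11
leading_zeros = num_bits - 1 = 10
binary(1844) = 11100110100

Elias gamma(1844) = '0000000000' + '11100110100' = 000000000011100110100 (21 bits)


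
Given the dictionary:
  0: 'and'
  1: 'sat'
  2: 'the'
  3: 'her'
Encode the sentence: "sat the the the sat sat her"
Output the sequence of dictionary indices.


Look up each word in the dictionary:
  'sat' -> 1
  'the' -> 2
  'the' -> 2
  'the' -> 2
  'sat' -> 1
  'sat' -> 1
  'her' -> 3

Encoded: [1, 2, 2, 2, 1, 1, 3]


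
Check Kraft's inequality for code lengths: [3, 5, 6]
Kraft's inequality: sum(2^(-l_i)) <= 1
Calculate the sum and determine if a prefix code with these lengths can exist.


Sum = 2^(-3) + 2^(-5) + 2^(-6)
    = 0.125 + 0.03125 + 0.015625
    = 11/64 = 0.171875
Since 0.171875 <= 1, Kraft's inequality IS satisfied.
A prefix code with these lengths CAN exist.

Kraft sum = 0.171875. Satisfied.


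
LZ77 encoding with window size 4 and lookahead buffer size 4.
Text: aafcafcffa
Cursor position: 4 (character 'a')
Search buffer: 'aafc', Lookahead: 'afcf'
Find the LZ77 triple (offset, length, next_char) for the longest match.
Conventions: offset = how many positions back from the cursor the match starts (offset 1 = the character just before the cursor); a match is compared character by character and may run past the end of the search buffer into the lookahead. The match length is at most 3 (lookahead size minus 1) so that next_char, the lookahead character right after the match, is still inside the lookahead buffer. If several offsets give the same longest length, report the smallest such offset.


Try each offset into the search buffer:
  offset=1 (pos 3, char 'c'): match length 0
  offset=2 (pos 2, char 'f'): match length 0
  offset=3 (pos 1, char 'a'): match length 3
  offset=4 (pos 0, char 'a'): match length 1
Longest match has length 3 at offset 3.
next_char = character at position 4 + 3 = 7 -> 'f'

Best match: offset=3, length=3 (matching 'afc' starting at position 1)
LZ77 triple: (3, 3, 'f')


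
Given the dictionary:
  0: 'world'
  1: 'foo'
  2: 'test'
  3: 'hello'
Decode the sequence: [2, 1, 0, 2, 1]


Look up each index in the dictionary:
  2 -> 'test'
  1 -> 'foo'
  0 -> 'world'
  2 -> 'test'
  1 -> 'foo'

Decoded: "test foo world test foo"


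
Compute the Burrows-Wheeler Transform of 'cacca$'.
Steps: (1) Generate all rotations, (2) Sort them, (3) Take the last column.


Rotations (sorted):
  0: $cacca -> last char: a
  1: a$cacc -> last char: c
  2: acca$c -> last char: c
  3: ca$cac -> last char: c
  4: cacca$ -> last char: $
  5: cca$ca -> last char: a


BWT = accc$a


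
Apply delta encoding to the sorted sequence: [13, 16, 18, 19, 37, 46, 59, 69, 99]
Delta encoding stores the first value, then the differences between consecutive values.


First value: 13
Deltas:
  16 - 13 = 3
  18 - 16 = 2
  19 - 18 = 1
  37 - 19 = 18
  46 - 37 = 9
  59 - 46 = 13
  69 - 59 = 10
  99 - 69 = 30


Delta encoded: [13, 3, 2, 1, 18, 9, 13, 10, 30]


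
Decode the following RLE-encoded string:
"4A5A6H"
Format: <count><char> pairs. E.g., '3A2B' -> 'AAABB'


Expanding each <count><char> pair:
  4A -> 'AAAA'
  5A -> 'AAAAA'
  6H -> 'HHHHHH'

Decoded = AAAAAAAAAHHHHHH


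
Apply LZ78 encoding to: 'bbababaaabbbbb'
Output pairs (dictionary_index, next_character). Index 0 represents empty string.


LZ78 encoding steps:
Dictionary: {0: ''}
Step 1: w='' (idx 0), next='b' -> output (0, 'b'), add 'b' as idx 1
Step 2: w='b' (idx 1), next='a' -> output (1, 'a'), add 'ba' as idx 2
Step 3: w='ba' (idx 2), next='b' -> output (2, 'b'), add 'bab' as idx 3
Step 4: w='' (idx 0), next='a' -> output (0, 'a'), add 'a' as idx 4
Step 5: w='a' (idx 4), next='a' -> output (4, 'a'), add 'aa' as idx 5
Step 6: w='b' (idx 1), next='b' -> output (1, 'b'), add 'bb' as idx 6
Step 7: w='bb' (idx 6), next='b' -> output (6, 'b'), add 'bbb' as idx 7


Encoded: [(0, 'b'), (1, 'a'), (2, 'b'), (0, 'a'), (4, 'a'), (1, 'b'), (6, 'b')]


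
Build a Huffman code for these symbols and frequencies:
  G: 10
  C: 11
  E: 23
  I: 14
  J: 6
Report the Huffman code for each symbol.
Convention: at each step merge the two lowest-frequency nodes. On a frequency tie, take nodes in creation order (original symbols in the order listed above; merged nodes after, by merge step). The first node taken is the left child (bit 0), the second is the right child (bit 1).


Huffman tree construction:
Step 1: Merge J(6) + G(10) = 16
Step 2: Merge C(11) + I(14) = 25
Step 3: Merge (J+G)(16) + E(23) = 39
Step 4: Merge (C+I)(25) + ((J+G)+E)(39) = 64
Read each symbol's code off the tree from the root (left child = 0, right child = 1).

Codes:
  G: 101 (length 3)
  C: 00 (length 2)
  E: 11 (length 2)
  I: 01 (length 2)
  J: 100 (length 3)
Average code length: 144/64 = 2.2500 bits/symbol


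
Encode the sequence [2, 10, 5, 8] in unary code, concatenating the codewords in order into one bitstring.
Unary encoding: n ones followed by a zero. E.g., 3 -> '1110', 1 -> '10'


Encode each number as n ones followed by a terminating 0:
  2 -> 110 (3 bits)
  10 -> 11111111110 (11 bits)
  5 -> 111110 (6 bits)
  8 -> 111111110 (9 bits)
Total length = 3 + 11 + 6 + 9 = 29 bits.

Unary([2, 10, 5, 8]) = 11011111111110111110111111110 (29 bits)


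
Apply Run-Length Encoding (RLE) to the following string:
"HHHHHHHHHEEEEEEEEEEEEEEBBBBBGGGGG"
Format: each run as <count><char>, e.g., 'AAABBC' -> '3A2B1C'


Scanning runs left to right:
  i=0: run of 'H' x 9 -> '9H'
  i=9: run of 'E' x 14 -> '14E'
  i=23: run of 'B' x 5 -> '5B'
  i=28: run of 'G' x 5 -> '5G'

RLE = 9H14E5B5G


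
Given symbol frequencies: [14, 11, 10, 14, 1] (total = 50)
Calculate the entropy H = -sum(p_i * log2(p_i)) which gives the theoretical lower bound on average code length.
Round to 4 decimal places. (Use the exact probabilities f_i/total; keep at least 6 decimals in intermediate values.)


Per-symbol terms -p_i * log2(p_i) with p_i = f_i/50:
  p = 14/50 = 0.280000: log2(p) = -1.836501, -p*log2(p) = 0.514220
  p = 11/50 = 0.220000: log2(p) = -2.184425, -p*log2(p) = 0.480573
  p = 10/50 = 0.200000: log2(p) = -2.321928, -p*log2(p) = 0.464386
  p = 14/50 = 0.280000: log2(p) = -1.836501, -p*log2(p) = 0.514220
  p = 1/50 = 0.020000: log2(p) = -5.643856, -p*log2(p) = 0.112877
H = 0.514220 + 0.480573 + 0.464386 + 0.514220 + 0.112877 = 2.086276

H = 2.0863 bits/symbol


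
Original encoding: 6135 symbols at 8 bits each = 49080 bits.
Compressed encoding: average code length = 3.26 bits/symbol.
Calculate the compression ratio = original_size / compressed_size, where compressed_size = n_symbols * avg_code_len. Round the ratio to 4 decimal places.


original_size = n_symbols * orig_bits = 6135 * 8 = 49080 bits
compressed_size = n_symbols * avg_code_len = 6135 * 3.26 = 20000.1 bits
ratio = original_size / compressed_size = 49080 / 20000.1 = 2.454

Compression ratio = 2.454


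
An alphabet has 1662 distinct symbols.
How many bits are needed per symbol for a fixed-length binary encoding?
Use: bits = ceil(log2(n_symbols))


log2(1662) = 10.6987
Bracket: 2^10 = 1024 < 1662 <= 2^11 = 2048
So ceil(log2(1662)) = 11

bits = ceil(log2(1662)) = ceil(10.6987) = 11 bits


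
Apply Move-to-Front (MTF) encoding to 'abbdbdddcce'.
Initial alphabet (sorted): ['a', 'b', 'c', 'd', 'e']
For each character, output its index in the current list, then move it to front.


MTF encoding:
'a': index 0 in ['a', 'b', 'c', 'd', 'e'] -> ['a', 'b', 'c', 'd', 'e']
'b': index 1 in ['a', 'b', 'c', 'd', 'e'] -> ['b', 'a', 'c', 'd', 'e']
'b': index 0 in ['b', 'a', 'c', 'd', 'e'] -> ['b', 'a', 'c', 'd', 'e']
'd': index 3 in ['b', 'a', 'c', 'd', 'e'] -> ['d', 'b', 'a', 'c', 'e']
'b': index 1 in ['d', 'b', 'a', 'c', 'e'] -> ['b', 'd', 'a', 'c', 'e']
'd': index 1 in ['b', 'd', 'a', 'c', 'e'] -> ['d', 'b', 'a', 'c', 'e']
'd': index 0 in ['d', 'b', 'a', 'c', 'e'] -> ['d', 'b', 'a', 'c', 'e']
'd': index 0 in ['d', 'b', 'a', 'c', 'e'] -> ['d', 'b', 'a', 'c', 'e']
'c': index 3 in ['d', 'b', 'a', 'c', 'e'] -> ['c', 'd', 'b', 'a', 'e']
'c': index 0 in ['c', 'd', 'b', 'a', 'e'] -> ['c', 'd', 'b', 'a', 'e']
'e': index 4 in ['c', 'd', 'b', 'a', 'e'] -> ['e', 'c', 'd', 'b', 'a']


Output: [0, 1, 0, 3, 1, 1, 0, 0, 3, 0, 4]


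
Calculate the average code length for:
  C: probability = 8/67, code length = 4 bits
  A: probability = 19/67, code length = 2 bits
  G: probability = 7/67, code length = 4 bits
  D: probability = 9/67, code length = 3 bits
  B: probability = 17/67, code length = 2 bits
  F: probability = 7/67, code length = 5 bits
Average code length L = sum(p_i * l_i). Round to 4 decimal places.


Weighted contributions p_i * l_i:
  C: (8/67) * 4 = 32/67
  A: (19/67) * 2 = 38/67
  G: (7/67) * 4 = 28/67
  D: (9/67) * 3 = 27/67
  B: (17/67) * 2 = 34/67
  F: (7/67) * 5 = 35/67
Sum = (32 + 38 + 28 + 27 + 34 + 35)/67 = 194/67

L = 194/67 = 2.8955 bits/symbol


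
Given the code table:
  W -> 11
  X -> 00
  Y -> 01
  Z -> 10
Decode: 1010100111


Decoding:
10 -> Z
10 -> Z
10 -> Z
01 -> Y
11 -> W


Result: ZZZYW


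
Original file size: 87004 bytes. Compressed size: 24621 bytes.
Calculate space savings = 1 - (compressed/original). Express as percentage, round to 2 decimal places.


ratio = compressed/original = 24621/87004 = 0.282987
savings = 1 - ratio = 1 - 0.282987 = 0.717013
as a percentage: 0.717013 * 100 = 71.7%

Space savings = 1 - 24621/87004 = 71.7%


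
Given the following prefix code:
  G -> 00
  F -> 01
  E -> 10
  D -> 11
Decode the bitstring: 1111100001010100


Decoding step by step:
Bits 11 -> D
Bits 11 -> D
Bits 10 -> E
Bits 00 -> G
Bits 01 -> F
Bits 01 -> F
Bits 01 -> F
Bits 00 -> G


Decoded message: DDEGFFFG


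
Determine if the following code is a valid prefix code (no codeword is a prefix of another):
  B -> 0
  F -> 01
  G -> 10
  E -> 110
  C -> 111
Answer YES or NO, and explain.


Checking each pair (does one codeword prefix another?):
  B='0' vs F='01': prefix -- VIOLATION

NO -- this is NOT a valid prefix code. B (0) is a prefix of F (01).


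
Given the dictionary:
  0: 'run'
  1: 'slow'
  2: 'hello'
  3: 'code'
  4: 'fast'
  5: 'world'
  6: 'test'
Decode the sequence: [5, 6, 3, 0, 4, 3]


Look up each index in the dictionary:
  5 -> 'world'
  6 -> 'test'
  3 -> 'code'
  0 -> 'run'
  4 -> 'fast'
  3 -> 'code'

Decoded: "world test code run fast code"


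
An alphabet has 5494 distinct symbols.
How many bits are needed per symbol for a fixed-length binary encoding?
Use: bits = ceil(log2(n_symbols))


log2(5494) = 12.4236
Bracket: 2^12 = 4096 < 5494 <= 2^13 = 8192
So ceil(log2(5494)) = 13

bits = ceil(log2(5494)) = ceil(12.4236) = 13 bits


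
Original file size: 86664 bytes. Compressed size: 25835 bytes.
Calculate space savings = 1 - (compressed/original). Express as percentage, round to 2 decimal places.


ratio = compressed/original = 25835/86664 = 0.298105
savings = 1 - ratio = 1 - 0.298105 = 0.701895
as a percentage: 0.701895 * 100 = 70.19%

Space savings = 1 - 25835/86664 = 70.19%


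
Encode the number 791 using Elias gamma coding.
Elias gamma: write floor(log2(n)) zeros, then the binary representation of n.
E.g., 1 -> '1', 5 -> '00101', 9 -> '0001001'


num_bits = floor(log2(791)) + 1 = 10
leading_zeros = num_bits - 1 = 9
binary(791) = 1100010111

Elias gamma(791) = '000000000' + '1100010111' = 0000000001100010111 (19 bits)


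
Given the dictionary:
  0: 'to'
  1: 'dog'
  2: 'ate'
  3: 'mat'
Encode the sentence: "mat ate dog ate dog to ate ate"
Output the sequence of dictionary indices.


Look up each word in the dictionary:
  'mat' -> 3
  'ate' -> 2
  'dog' -> 1
  'ate' -> 2
  'dog' -> 1
  'to' -> 0
  'ate' -> 2
  'ate' -> 2

Encoded: [3, 2, 1, 2, 1, 0, 2, 2]


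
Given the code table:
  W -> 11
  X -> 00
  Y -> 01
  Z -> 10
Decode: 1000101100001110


Decoding:
10 -> Z
00 -> X
10 -> Z
11 -> W
00 -> X
00 -> X
11 -> W
10 -> Z


Result: ZXZWXXWZ


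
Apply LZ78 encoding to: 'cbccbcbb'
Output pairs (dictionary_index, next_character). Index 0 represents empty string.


LZ78 encoding steps:
Dictionary: {0: ''}
Step 1: w='' (idx 0), next='c' -> output (0, 'c'), add 'c' as idx 1
Step 2: w='' (idx 0), next='b' -> output (0, 'b'), add 'b' as idx 2
Step 3: w='c' (idx 1), next='c' -> output (1, 'c'), add 'cc' as idx 3
Step 4: w='b' (idx 2), next='c' -> output (2, 'c'), add 'bc' as idx 4
Step 5: w='b' (idx 2), next='b' -> output (2, 'b'), add 'bb' as idx 5


Encoded: [(0, 'c'), (0, 'b'), (1, 'c'), (2, 'c'), (2, 'b')]


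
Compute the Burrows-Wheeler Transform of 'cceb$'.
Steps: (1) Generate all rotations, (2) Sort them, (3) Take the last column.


Rotations (sorted):
  0: $cceb -> last char: b
  1: b$cce -> last char: e
  2: cceb$ -> last char: $
  3: ceb$c -> last char: c
  4: eb$cc -> last char: c


BWT = be$cc


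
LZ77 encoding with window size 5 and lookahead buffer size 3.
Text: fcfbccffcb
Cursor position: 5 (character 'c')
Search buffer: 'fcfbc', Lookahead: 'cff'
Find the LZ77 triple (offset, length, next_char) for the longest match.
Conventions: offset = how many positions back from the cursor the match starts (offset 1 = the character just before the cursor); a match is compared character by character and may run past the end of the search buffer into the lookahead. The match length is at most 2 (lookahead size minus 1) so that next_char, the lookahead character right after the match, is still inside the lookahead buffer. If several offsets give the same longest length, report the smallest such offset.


Try each offset into the search buffer:
  offset=1 (pos 4, char 'c'): match length 1
  offset=2 (pos 3, char 'b'): match length 0
  offset=3 (pos 2, char 'f'): match length 0
  offset=4 (pos 1, char 'c'): match length 2
  offset=5 (pos 0, char 'f'): match length 0
Longest match has length 2 at offset 4.
next_char = character at position 5 + 2 = 7 -> 'f'

Best match: offset=4, length=2 (matching 'cf' starting at position 1)
LZ77 triple: (4, 2, 'f')
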